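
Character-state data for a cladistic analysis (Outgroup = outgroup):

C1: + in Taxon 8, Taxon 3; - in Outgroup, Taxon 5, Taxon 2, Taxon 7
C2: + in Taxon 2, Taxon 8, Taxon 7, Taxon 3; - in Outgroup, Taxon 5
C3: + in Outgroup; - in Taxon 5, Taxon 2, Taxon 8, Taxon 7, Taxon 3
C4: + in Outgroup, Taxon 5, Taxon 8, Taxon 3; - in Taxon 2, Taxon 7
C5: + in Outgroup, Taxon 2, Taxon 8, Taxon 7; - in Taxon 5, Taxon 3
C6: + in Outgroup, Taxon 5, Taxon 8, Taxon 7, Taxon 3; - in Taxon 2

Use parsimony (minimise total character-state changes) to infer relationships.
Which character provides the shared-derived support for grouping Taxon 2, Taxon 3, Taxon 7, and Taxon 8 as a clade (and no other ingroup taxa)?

C2

Character polarity is set by the outgroup: the derived state is whichever differs from the outgroup's state, so for C3, C4, C5, C6 the derived state is '-', and for the remaining characters it is '+'.
C1: derived state '+' in Taxon 3 and Taxon 8 only — synapomorphy for {Taxon 3, Taxon 8}.
C2: derived state '+' in Taxon 2, Taxon 3, Taxon 7, and Taxon 8 only — synapomorphy for {Taxon 2, Taxon 3, Taxon 7, Taxon 8}.
C3 (derived state '-') is shared by all ingroup taxa — unites the whole ingroup.
Only Taxon 2 and Taxon 7 show the derived state '-' for C4, supporting them as a clade.
C5 groups Taxon 3 and Taxon 5, which is incompatible with the clades supported by the remaining characters; treating it as convergent (homoplasy) costs fewer steps than any alternative tree.
C6 (derived state '-') is unique to Taxon 2 (autapomorphy; uninformative for grouping).
Most parsimonious ingroup topology: (Taxon 5,((Taxon 2,Taxon 7),(Taxon 8,Taxon 3))).
The clade {Taxon 2, Taxon 3, Taxon 7, Taxon 8} is supported by C2: its derived state '+' occurs in exactly those taxa and in no other taxon (including the outgroup).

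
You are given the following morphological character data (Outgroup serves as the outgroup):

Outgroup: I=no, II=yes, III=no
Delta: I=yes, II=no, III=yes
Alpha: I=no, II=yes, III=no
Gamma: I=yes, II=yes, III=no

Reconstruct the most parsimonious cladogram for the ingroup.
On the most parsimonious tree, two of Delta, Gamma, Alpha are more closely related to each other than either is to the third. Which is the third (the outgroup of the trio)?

Alpha

Character polarity is set by the outgroup: the derived state is whichever differs from the outgroup's state, so for II the derived state is 'no', and for the remaining characters it is 'yes'.
I (derived state 'yes') is shared by Delta and Gamma — a synapomorphy uniting that clade.
II (derived state 'no') is unique to Delta (autapomorphy; uninformative for grouping).
III (derived state 'yes') is unique to Delta (autapomorphy; uninformative for grouping).
Most parsimonious ingroup topology: (Alpha,(Gamma,Delta)).
Delta and Gamma share a more recent common ancestor with each other than either does with Alpha, so Alpha is the least closely related of the three.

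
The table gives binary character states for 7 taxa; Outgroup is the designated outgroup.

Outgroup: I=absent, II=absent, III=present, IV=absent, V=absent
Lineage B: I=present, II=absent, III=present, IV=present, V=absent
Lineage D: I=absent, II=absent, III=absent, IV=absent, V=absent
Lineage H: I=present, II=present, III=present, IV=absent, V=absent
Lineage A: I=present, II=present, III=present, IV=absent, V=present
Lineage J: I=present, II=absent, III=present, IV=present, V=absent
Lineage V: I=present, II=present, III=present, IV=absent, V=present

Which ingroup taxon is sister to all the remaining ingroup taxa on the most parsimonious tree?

Character polarity is set by the outgroup: the derived state is whichever differs from the outgroup's state, so for III the derived state is 'absent', and for the remaining characters it is 'present'.
I (derived state 'present') is shared by Lineage A, Lineage B, Lineage H, Lineage J, and Lineage V — a synapomorphy uniting that clade.
II (derived state 'present') is shared by Lineage A, Lineage H, and Lineage V — a synapomorphy uniting that clade.
III (derived state 'absent') is unique to Lineage D (autapomorphy; uninformative for grouping).
IV: derived state 'present' in Lineage B and Lineage J only — synapomorphy for {Lineage B, Lineage J}.
Only Lineage A and Lineage V show the derived state 'present' for V, supporting them as a clade.
Most parsimonious ingroup topology: (((Lineage B,Lineage J),(Lineage H,(Lineage A,Lineage V))),Lineage D).
Lineage D is sister to the clade containing all other ingroup taxa, so it is the earliest-diverging (most basal) ingroup lineage.

Lineage D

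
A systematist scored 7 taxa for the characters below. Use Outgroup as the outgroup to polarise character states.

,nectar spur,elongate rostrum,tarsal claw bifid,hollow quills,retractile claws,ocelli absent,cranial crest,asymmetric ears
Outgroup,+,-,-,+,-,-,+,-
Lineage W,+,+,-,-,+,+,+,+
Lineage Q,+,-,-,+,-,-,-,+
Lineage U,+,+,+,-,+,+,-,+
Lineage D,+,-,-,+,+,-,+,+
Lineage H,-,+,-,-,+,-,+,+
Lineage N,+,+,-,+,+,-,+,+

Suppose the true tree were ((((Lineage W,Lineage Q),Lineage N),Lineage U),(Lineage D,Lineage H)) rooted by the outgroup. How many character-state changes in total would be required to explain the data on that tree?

15

Map each character onto ((((Lineage W,Lineage Q),Lineage N),Lineage U),(Lineage D,Lineage H)) (rooted by Outgroup) and count the minimum state changes it requires (Fitch parsimony):
nectar spur: 1; elongate rostrum: 3; tarsal claw bifid: 1; hollow quills: 3; retractile claws: 2; ocelli absent: 2; cranial crest: 2; asymmetric ears: 1.
Total tree length = 15.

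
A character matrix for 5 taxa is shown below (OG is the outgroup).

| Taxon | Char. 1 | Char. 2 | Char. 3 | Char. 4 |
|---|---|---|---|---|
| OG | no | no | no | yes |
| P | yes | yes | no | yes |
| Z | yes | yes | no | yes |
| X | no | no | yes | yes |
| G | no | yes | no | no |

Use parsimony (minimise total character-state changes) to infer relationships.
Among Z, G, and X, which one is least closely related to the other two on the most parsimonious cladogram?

X

Character polarity is set by the outgroup: the derived state is whichever differs from the outgroup's state, so for Char. 4 the derived state is 'no', and for the remaining characters it is 'yes'.
Char. 1 (derived state 'yes') is shared by P and Z — a synapomorphy uniting that clade.
Char. 2: derived state 'yes' in G, P, and Z only — synapomorphy for {G, P, Z}.
Char. 3: derived state 'yes' in X only — an autapomorphy, so it tells us nothing about relationships among taxa.
Char. 4: derived state 'no' in G only — an autapomorphy, so it tells us nothing about relationships among taxa.
Most parsimonious ingroup topology: (((P,Z),G),X).
Z and G share a more recent common ancestor with each other than either does with X, so X is the least closely related of the three.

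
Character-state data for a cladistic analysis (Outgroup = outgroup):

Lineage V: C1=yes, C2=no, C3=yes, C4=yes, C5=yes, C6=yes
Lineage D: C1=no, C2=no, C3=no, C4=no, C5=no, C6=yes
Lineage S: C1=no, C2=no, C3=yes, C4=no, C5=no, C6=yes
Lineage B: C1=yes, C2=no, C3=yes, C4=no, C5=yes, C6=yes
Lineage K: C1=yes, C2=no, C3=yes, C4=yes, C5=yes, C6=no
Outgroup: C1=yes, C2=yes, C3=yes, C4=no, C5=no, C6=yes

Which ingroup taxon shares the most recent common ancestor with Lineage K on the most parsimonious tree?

Lineage V

Character polarity is set by the outgroup: the derived state is whichever differs from the outgroup's state, so for C1, C2, C3, C6 the derived state is 'no', and for the remaining characters it is 'yes'.
Only Lineage D and Lineage S show the derived state 'no' for C1, supporting them as a clade.
All ingroup taxa share the derived state 'no' for C2; it defines the ingroup but does not resolve relationships within it.
C3 (derived state 'no') is unique to Lineage D (autapomorphy; uninformative for grouping).
Only Lineage K and Lineage V show the derived state 'yes' for C4, supporting them as a clade.
C5: derived state 'yes' in Lineage B, Lineage K, and Lineage V only — synapomorphy for {Lineage B, Lineage K, Lineage V}.
C6 (derived state 'no') is unique to Lineage K (autapomorphy; uninformative for grouping).
Most parsimonious ingroup topology: ((Lineage S,Lineage D),((Lineage K,Lineage V),Lineage B)).
Lineage K and Lineage V form a cherry on this tree, so they are sister taxa.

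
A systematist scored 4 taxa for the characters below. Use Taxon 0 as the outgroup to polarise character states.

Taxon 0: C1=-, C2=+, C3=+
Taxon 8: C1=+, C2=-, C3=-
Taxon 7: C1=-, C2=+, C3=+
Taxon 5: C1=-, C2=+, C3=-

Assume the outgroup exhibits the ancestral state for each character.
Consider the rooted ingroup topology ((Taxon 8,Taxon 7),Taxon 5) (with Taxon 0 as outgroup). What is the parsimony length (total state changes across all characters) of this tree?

Map each character onto ((Taxon 8,Taxon 7),Taxon 5) (rooted by Taxon 0) and count the minimum state changes it requires (Fitch parsimony):
C1: 1; C2: 1; C3: 2.
Total tree length = 4.

4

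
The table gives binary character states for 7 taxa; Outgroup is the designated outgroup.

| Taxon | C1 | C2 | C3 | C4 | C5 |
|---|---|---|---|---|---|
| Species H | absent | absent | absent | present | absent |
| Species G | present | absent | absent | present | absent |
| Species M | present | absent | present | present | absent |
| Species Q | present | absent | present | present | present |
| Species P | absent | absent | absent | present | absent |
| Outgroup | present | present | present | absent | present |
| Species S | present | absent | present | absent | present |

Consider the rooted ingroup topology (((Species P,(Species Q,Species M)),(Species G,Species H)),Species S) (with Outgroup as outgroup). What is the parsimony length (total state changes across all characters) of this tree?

8

Map each character onto (((Species P,(Species Q,Species M)),(Species G,Species H)),Species S) (rooted by Outgroup) and count the minimum state changes it requires (Fitch parsimony):
C1: 2; C2: 1; C3: 2; C4: 1; C5: 2.
Total tree length = 8.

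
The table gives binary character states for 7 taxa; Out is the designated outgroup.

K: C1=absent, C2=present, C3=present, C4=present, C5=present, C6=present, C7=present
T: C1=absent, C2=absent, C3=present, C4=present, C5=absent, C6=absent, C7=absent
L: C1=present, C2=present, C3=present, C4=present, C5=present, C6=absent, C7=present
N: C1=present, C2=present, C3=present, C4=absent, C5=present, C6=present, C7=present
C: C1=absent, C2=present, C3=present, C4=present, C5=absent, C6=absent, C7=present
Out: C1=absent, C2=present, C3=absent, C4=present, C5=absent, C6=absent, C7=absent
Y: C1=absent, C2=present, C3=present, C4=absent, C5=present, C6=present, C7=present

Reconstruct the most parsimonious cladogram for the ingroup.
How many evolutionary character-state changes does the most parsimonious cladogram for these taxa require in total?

Character polarity is set by the outgroup: the derived state is whichever differs from the outgroup's state, so for C2, C4 the derived state is 'absent', and for the remaining characters it is 'present'.
C1 groups L and N, which is incompatible with the clades supported by the remaining characters; treating it as convergent (homoplasy) costs fewer steps than any alternative tree.
C2: derived state 'absent' in T only — an autapomorphy, so it tells us nothing about relationships among taxa.
All ingroup taxa share the derived state 'present' for C3; it defines the ingroup but does not resolve relationships within it.
C4: derived state 'absent' in N and Y only — synapomorphy for {N, Y}.
C5: derived state 'present' in K, L, N, and Y only — synapomorphy for {K, L, N, Y}.
Only K, N, and Y show the derived state 'present' for C6, supporting them as a clade.
Only C, K, L, N, and Y show the derived state 'present' for C7, supporting them as a clade.
Most parsimonious ingroup topology: ((((K,(N,Y)),L),C),T).
Changes per character on this tree: C1: 2; C2: 1; C3: 1; C4: 1; C5: 1; C6: 1; C7: 1.
Total = 8.

8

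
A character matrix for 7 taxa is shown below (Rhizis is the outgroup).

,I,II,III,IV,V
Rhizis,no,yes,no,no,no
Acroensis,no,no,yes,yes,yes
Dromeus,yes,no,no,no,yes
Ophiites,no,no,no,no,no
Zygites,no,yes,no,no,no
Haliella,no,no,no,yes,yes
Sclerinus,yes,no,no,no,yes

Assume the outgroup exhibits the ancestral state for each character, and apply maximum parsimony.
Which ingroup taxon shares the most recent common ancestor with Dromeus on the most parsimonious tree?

Character polarity is set by the outgroup: the derived state is whichever differs from the outgroup's state, so for II the derived state is 'no', and for the remaining characters it is 'yes'.
I (derived state 'yes') is shared by Dromeus and Sclerinus — a synapomorphy uniting that clade.
II (derived state 'no') is shared by Acroensis, Dromeus, Haliella, Ophiites, and Sclerinus — a synapomorphy uniting that clade.
III (derived state 'yes') is unique to Acroensis (autapomorphy; uninformative for grouping).
IV: derived state 'yes' in Acroensis and Haliella only — synapomorphy for {Acroensis, Haliella}.
Only Acroensis, Dromeus, Haliella, and Sclerinus show the derived state 'yes' for V, supporting them as a clade.
Most parsimonious ingroup topology: ((((Acroensis,Haliella),(Dromeus,Sclerinus)),Ophiites),Zygites).
Dromeus and Sclerinus form a cherry on this tree, so they are sister taxa.

Sclerinus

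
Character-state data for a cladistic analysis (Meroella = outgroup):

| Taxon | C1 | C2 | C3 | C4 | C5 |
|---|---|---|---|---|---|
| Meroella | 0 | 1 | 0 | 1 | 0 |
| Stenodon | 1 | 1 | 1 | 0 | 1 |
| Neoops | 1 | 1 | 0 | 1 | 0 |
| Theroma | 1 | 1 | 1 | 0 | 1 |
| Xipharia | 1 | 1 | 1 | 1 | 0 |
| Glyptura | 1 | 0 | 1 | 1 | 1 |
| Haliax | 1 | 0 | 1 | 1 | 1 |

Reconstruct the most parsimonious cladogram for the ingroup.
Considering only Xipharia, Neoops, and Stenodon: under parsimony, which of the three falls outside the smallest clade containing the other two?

Character polarity is set by the outgroup: the derived state is whichever differs from the outgroup's state, so for C2, C4 the derived state is '0', and for the remaining characters it is '1'.
All ingroup taxa share the derived state '1' for C1; it defines the ingroup but does not resolve relationships within it.
Only Glyptura and Haliax show the derived state '0' for C2, supporting them as a clade.
C3: derived state '1' in Glyptura, Haliax, Stenodon, Theroma, and Xipharia only — synapomorphy for {Glyptura, Haliax, Stenodon, Theroma, Xipharia}.
C4 (derived state '0') is shared by Stenodon and Theroma — a synapomorphy uniting that clade.
C5: derived state '1' in Glyptura, Haliax, Stenodon, and Theroma only — synapomorphy for {Glyptura, Haliax, Stenodon, Theroma}.
Most parsimonious ingroup topology: ((((Stenodon,Theroma),(Glyptura,Haliax)),Xipharia),Neoops).
Stenodon and Xipharia share a more recent common ancestor with each other than either does with Neoops, so Neoops is the least closely related of the three.

Neoops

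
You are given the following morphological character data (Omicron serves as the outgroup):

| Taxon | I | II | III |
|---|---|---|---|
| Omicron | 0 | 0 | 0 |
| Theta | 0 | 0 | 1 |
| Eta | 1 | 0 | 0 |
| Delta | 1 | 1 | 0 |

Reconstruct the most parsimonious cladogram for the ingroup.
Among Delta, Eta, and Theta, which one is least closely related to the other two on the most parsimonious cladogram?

The outgroup has state '0' for every character, so '1' is the derived state throughout.
I: derived state '1' in Delta and Eta only — synapomorphy for {Delta, Eta}.
II: derived state '1' in Delta only — an autapomorphy, so it tells us nothing about relationships among taxa.
III (derived state '1') is unique to Theta (autapomorphy; uninformative for grouping).
Most parsimonious ingroup topology: (Theta,(Eta,Delta)).
Delta and Eta share a more recent common ancestor with each other than either does with Theta, so Theta is the least closely related of the three.

Theta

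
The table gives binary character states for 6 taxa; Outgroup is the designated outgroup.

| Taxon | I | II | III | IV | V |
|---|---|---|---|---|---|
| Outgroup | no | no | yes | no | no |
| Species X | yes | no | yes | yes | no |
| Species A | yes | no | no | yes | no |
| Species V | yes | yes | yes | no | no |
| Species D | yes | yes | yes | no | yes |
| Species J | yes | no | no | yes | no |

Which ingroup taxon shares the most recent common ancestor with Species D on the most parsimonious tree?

Character polarity is set by the outgroup: the derived state is whichever differs from the outgroup's state, so for III the derived state is 'no', and for the remaining characters it is 'yes'.
All ingroup taxa share the derived state 'yes' for I; it defines the ingroup but does not resolve relationships within it.
II (derived state 'yes') is shared by Species D and Species V — a synapomorphy uniting that clade.
Only Species A and Species J show the derived state 'no' for III, supporting them as a clade.
IV: derived state 'yes' in Species A, Species J, and Species X only — synapomorphy for {Species A, Species J, Species X}.
V (derived state 'yes') is unique to Species D (autapomorphy; uninformative for grouping).
Most parsimonious ingroup topology: ((Species X,(Species A,Species J)),(Species V,Species D)).
Species D and Species V form a cherry on this tree, so they are sister taxa.

Species V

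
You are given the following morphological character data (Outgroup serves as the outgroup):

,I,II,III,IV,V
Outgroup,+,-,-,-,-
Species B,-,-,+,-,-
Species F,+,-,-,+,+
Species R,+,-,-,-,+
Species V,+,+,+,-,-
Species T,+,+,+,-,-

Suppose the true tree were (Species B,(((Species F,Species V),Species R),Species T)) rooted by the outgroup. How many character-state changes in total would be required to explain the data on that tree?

Map each character onto (Species B,(((Species F,Species V),Species R),Species T)) (rooted by Outgroup) and count the minimum state changes it requires (Fitch parsimony):
I: 1; II: 2; III: 3; IV: 1; V: 2.
Total tree length = 9.

9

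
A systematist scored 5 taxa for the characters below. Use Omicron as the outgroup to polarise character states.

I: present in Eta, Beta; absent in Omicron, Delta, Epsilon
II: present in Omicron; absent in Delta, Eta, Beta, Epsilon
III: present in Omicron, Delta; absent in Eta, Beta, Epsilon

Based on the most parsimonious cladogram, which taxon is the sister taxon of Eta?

Character polarity is set by the outgroup: the derived state is whichever differs from the outgroup's state, so for II, III the derived state is 'absent', and for the remaining characters it is 'present'.
I: derived state 'present' in Beta and Eta only — synapomorphy for {Beta, Eta}.
All ingroup taxa share the derived state 'absent' for II; it defines the ingroup but does not resolve relationships within it.
Only Beta, Epsilon, and Eta show the derived state 'absent' for III, supporting them as a clade.
Most parsimonious ingroup topology: (Delta,((Eta,Beta),Epsilon)).
Eta and Beta form a cherry on this tree, so they are sister taxa.

Beta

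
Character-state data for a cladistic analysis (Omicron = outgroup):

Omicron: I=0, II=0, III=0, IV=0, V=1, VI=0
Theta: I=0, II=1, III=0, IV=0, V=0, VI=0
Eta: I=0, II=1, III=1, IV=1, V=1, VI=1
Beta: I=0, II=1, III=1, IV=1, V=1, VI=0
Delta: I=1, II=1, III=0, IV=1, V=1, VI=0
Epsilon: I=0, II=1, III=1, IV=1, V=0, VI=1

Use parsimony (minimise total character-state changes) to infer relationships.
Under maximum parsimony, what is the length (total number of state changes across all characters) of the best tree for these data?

7

Character polarity is set by the outgroup: the derived state is whichever differs from the outgroup's state, so for V the derived state is '0', and for the remaining characters it is '1'.
I (derived state '1') is unique to Delta (autapomorphy; uninformative for grouping).
All ingroup taxa share the derived state '1' for II; it defines the ingroup but does not resolve relationships within it.
III (derived state '1') is shared by Beta, Epsilon, and Eta — a synapomorphy uniting that clade.
IV: derived state '1' in Beta, Delta, Epsilon, and Eta only — synapomorphy for {Beta, Delta, Epsilon, Eta}.
V groups Epsilon and Theta, which is incompatible with the clades supported by the remaining characters; treating it as convergent (homoplasy) costs fewer steps than any alternative tree.
VI (derived state '1') is shared by Epsilon and Eta — a synapomorphy uniting that clade.
Most parsimonious ingroup topology: (Theta,(((Eta,Epsilon),Beta),Delta)).
Changes per character on this tree: I: 1; II: 1; III: 1; IV: 1; V: 2; VI: 1.
Total = 7.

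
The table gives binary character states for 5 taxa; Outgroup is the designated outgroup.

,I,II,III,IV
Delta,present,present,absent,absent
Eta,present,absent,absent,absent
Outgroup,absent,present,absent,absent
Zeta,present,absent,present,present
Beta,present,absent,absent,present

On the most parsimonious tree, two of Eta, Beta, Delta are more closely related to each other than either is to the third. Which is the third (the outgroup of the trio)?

Character polarity is set by the outgroup: the derived state is whichever differs from the outgroup's state, so for II the derived state is 'absent', and for the remaining characters it is 'present'.
All ingroup taxa share the derived state 'present' for I; it defines the ingroup but does not resolve relationships within it.
II (derived state 'absent') is shared by Beta, Eta, and Zeta — a synapomorphy uniting that clade.
III (derived state 'present') is unique to Zeta (autapomorphy; uninformative for grouping).
IV (derived state 'present') is shared by Beta and Zeta — a synapomorphy uniting that clade.
Most parsimonious ingroup topology: (Delta,((Beta,Zeta),Eta)).
Eta and Beta share a more recent common ancestor with each other than either does with Delta, so Delta is the least closely related of the three.

Delta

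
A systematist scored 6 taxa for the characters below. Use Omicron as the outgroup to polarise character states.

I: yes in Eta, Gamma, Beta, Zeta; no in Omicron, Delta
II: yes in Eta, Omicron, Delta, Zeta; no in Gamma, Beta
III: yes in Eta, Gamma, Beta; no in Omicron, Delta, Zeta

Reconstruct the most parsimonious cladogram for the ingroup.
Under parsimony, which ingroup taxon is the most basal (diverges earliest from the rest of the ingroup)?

Character polarity is set by the outgroup: the derived state is whichever differs from the outgroup's state, so for II the derived state is 'no', and for the remaining characters it is 'yes'.
I: derived state 'yes' in Beta, Eta, Gamma, and Zeta only — synapomorphy for {Beta, Eta, Gamma, Zeta}.
II (derived state 'no') is shared by Beta and Gamma — a synapomorphy uniting that clade.
III: derived state 'yes' in Beta, Eta, and Gamma only — synapomorphy for {Beta, Eta, Gamma}.
Most parsimonious ingroup topology: ((Zeta,((Beta,Gamma),Eta)),Delta).
Delta is sister to the clade containing all other ingroup taxa, so it is the earliest-diverging (most basal) ingroup lineage.

Delta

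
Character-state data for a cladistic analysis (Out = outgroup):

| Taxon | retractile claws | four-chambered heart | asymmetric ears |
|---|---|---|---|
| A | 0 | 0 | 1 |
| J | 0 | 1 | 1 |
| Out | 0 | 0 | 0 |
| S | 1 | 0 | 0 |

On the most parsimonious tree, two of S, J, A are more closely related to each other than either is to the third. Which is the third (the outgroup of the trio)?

S

The outgroup has state '0' for every character, so '1' is the derived state throughout.
retractile claws: derived state '1' in S only — an autapomorphy, so it tells us nothing about relationships among taxa.
four-chambered heart: derived state '1' in J only — an autapomorphy, so it tells us nothing about relationships among taxa.
asymmetric ears: derived state '1' in A and J only — synapomorphy for {A, J}.
Most parsimonious ingroup topology: (S,(J,A)).
J and A share a more recent common ancestor with each other than either does with S, so S is the least closely related of the three.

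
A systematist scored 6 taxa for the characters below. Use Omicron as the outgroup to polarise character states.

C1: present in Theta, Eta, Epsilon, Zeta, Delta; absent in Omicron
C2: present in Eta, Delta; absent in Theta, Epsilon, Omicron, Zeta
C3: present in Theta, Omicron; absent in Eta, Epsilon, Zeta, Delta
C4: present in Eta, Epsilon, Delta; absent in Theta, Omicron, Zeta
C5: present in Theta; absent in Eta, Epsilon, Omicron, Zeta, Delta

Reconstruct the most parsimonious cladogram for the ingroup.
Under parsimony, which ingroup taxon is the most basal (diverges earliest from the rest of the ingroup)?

Character polarity is set by the outgroup: the derived state is whichever differs from the outgroup's state, so for C3 the derived state is 'absent', and for the remaining characters it is 'present'.
All ingroup taxa share the derived state 'present' for C1; it defines the ingroup but does not resolve relationships within it.
C2 (derived state 'present') is shared by Delta and Eta — a synapomorphy uniting that clade.
C3 (derived state 'absent') is shared by Delta, Epsilon, Eta, and Zeta — a synapomorphy uniting that clade.
Only Delta, Epsilon, and Eta show the derived state 'present' for C4, supporting them as a clade.
C5 (derived state 'present') is unique to Theta (autapomorphy; uninformative for grouping).
Most parsimonious ingroup topology: ((((Eta,Delta),Epsilon),Zeta),Theta).
Theta is sister to the clade containing all other ingroup taxa, so it is the earliest-diverging (most basal) ingroup lineage.

Theta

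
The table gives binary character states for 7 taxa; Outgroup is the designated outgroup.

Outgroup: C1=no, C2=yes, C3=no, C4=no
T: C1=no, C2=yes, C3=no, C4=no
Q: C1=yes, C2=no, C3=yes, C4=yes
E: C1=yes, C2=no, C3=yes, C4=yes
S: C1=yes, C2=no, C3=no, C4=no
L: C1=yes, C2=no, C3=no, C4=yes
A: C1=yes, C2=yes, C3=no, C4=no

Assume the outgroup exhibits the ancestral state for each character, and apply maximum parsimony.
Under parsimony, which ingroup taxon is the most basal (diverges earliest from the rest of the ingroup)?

T

Character polarity is set by the outgroup: the derived state is whichever differs from the outgroup's state, so for C2 the derived state is 'no', and for the remaining characters it is 'yes'.
Only A, E, L, Q, and S show the derived state 'yes' for C1, supporting them as a clade.
C2: derived state 'no' in E, L, Q, and S only — synapomorphy for {E, L, Q, S}.
C3 (derived state 'yes') is shared by E and Q — a synapomorphy uniting that clade.
C4 (derived state 'yes') is shared by E, L, and Q — a synapomorphy uniting that clade.
Most parsimonious ingroup topology: (((S,(L,(Q,E))),A),T).
T is sister to the clade containing all other ingroup taxa, so it is the earliest-diverging (most basal) ingroup lineage.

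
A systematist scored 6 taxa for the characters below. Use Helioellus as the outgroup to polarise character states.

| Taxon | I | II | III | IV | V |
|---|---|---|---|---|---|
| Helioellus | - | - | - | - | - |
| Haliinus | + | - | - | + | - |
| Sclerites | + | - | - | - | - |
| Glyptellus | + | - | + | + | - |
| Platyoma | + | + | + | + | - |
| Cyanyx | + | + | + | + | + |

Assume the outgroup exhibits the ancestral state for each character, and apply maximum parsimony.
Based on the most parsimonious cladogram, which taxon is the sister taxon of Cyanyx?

Platyoma

The outgroup has state '-' for every character, so '+' is the derived state throughout.
All ingroup taxa share the derived state '+' for I; it defines the ingroup but does not resolve relationships within it.
II (derived state '+') is shared by Cyanyx and Platyoma — a synapomorphy uniting that clade.
Only Cyanyx, Glyptellus, and Platyoma show the derived state '+' for III, supporting them as a clade.
Only Cyanyx, Glyptellus, Haliinus, and Platyoma show the derived state '+' for IV, supporting them as a clade.
V: derived state '+' in Cyanyx only — an autapomorphy, so it tells us nothing about relationships among taxa.
Most parsimonious ingroup topology: ((Haliinus,(Glyptellus,(Platyoma,Cyanyx))),Sclerites).
Cyanyx and Platyoma form a cherry on this tree, so they are sister taxa.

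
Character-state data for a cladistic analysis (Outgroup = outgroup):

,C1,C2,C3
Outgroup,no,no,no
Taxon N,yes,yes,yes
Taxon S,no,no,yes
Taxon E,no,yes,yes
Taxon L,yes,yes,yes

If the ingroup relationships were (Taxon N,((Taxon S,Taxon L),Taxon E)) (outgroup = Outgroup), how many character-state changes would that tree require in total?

Map each character onto (Taxon N,((Taxon S,Taxon L),Taxon E)) (rooted by Outgroup) and count the minimum state changes it requires (Fitch parsimony):
C1: 2; C2: 2; C3: 1.
Total tree length = 5.

5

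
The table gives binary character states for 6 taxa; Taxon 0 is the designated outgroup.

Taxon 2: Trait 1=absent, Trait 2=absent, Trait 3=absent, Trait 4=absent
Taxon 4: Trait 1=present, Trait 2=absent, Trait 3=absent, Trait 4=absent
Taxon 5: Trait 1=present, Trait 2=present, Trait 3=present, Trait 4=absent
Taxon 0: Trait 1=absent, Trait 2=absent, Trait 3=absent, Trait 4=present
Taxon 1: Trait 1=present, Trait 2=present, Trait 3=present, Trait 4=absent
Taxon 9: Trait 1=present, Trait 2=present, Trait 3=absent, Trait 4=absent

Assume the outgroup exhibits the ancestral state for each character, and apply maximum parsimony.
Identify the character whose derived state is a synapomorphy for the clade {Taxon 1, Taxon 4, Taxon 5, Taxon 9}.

Trait 1

Character polarity is set by the outgroup: the derived state is whichever differs from the outgroup's state, so for Trait 4 the derived state is 'absent', and for the remaining characters it is 'present'.
Trait 1: derived state 'present' in Taxon 1, Taxon 4, Taxon 5, and Taxon 9 only — synapomorphy for {Taxon 1, Taxon 4, Taxon 5, Taxon 9}.
Trait 2 (derived state 'present') is shared by Taxon 1, Taxon 5, and Taxon 9 — a synapomorphy uniting that clade.
Only Taxon 1 and Taxon 5 show the derived state 'present' for Trait 3, supporting them as a clade.
Trait 4 (derived state 'absent') is shared by all ingroup taxa — unites the whole ingroup.
Most parsimonious ingroup topology: ((Taxon 4,((Taxon 1,Taxon 5),Taxon 9)),Taxon 2).
The clade {Taxon 1, Taxon 4, Taxon 5, Taxon 9} is supported by Trait 1: its derived state 'present' occurs in exactly those taxa and in no other taxon (including the outgroup).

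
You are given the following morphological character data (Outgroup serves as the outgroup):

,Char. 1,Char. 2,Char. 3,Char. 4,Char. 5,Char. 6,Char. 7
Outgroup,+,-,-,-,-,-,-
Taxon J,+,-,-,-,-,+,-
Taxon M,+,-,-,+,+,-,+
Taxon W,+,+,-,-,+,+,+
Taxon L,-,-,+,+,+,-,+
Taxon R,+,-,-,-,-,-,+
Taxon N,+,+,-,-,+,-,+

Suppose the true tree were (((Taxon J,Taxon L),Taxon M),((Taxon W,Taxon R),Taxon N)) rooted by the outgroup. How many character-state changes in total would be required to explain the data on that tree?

Map each character onto (((Taxon J,Taxon L),Taxon M),((Taxon W,Taxon R),Taxon N)) (rooted by Outgroup) and count the minimum state changes it requires (Fitch parsimony):
Char. 1: 1; Char. 2: 2; Char. 3: 1; Char. 4: 2; Char. 5: 3; Char. 6: 2; Char. 7: 2.
Total tree length = 13.

13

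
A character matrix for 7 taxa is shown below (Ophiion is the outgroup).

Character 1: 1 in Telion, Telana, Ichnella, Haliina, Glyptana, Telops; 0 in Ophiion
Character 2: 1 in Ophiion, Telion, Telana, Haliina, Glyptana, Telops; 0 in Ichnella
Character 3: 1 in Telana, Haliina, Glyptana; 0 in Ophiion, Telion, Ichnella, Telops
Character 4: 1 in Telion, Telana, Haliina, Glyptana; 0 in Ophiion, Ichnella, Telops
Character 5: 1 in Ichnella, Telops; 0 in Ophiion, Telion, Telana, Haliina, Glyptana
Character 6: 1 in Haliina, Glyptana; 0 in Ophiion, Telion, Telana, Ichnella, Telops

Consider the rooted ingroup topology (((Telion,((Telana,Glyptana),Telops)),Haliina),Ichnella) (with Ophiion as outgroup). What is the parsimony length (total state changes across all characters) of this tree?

Map each character onto (((Telion,((Telana,Glyptana),Telops)),Haliina),Ichnella) (rooted by Ophiion) and count the minimum state changes it requires (Fitch parsimony):
Character 1: 1; Character 2: 1; Character 3: 2; Character 4: 2; Character 5: 2; Character 6: 2.
Total tree length = 10.

10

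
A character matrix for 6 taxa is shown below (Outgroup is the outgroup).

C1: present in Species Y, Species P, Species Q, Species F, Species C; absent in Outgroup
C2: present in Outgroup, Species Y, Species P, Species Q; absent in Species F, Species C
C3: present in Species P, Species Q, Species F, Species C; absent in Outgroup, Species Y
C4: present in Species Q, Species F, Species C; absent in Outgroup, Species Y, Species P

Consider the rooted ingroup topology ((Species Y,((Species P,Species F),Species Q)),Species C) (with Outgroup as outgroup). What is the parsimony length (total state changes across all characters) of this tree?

Map each character onto ((Species Y,((Species P,Species F),Species Q)),Species C) (rooted by Outgroup) and count the minimum state changes it requires (Fitch parsimony):
C1: 1; C2: 2; C3: 2; C4: 3.
Total tree length = 8.

8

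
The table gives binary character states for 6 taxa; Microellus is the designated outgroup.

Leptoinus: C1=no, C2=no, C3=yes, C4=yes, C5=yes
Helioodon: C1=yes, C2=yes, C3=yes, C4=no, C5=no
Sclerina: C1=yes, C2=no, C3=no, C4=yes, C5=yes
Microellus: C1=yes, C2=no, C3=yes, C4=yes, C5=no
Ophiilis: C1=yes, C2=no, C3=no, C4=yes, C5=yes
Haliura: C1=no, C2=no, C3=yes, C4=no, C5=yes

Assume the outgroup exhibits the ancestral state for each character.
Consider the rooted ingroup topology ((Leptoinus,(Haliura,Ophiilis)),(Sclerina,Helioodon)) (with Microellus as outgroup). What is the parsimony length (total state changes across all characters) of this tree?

9

Map each character onto ((Leptoinus,(Haliura,Ophiilis)),(Sclerina,Helioodon)) (rooted by Microellus) and count the minimum state changes it requires (Fitch parsimony):
C1: 2; C2: 1; C3: 2; C4: 2; C5: 2.
Total tree length = 9.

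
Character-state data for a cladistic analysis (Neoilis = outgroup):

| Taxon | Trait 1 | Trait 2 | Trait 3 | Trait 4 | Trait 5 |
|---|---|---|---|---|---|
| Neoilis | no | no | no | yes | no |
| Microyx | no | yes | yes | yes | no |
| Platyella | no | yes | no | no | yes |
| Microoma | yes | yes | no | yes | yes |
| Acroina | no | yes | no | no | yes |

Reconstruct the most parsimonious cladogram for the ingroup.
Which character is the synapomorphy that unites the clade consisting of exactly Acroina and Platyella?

Trait 4

Character polarity is set by the outgroup: the derived state is whichever differs from the outgroup's state, so for Trait 4 the derived state is 'no', and for the remaining characters it is 'yes'.
Trait 1 (derived state 'yes') is unique to Microoma (autapomorphy; uninformative for grouping).
Trait 2 (derived state 'yes') is shared by all ingroup taxa — unites the whole ingroup.
Trait 3: derived state 'yes' in Microyx only — an autapomorphy, so it tells us nothing about relationships among taxa.
Trait 4 (derived state 'no') is shared by Acroina and Platyella — a synapomorphy uniting that clade.
Only Acroina, Microoma, and Platyella show the derived state 'yes' for Trait 5, supporting them as a clade.
Most parsimonious ingroup topology: (Microyx,((Platyella,Acroina),Microoma)).
The clade {Acroina, Platyella} is supported by Trait 4: its derived state 'no' occurs in exactly those taxa and in no other taxon (including the outgroup).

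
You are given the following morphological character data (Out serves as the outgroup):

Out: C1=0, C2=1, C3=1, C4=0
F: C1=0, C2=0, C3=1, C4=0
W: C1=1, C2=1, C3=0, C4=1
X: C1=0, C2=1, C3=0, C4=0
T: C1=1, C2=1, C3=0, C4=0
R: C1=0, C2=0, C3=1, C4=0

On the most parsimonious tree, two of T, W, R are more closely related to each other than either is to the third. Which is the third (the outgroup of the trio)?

R

Character polarity is set by the outgroup: the derived state is whichever differs from the outgroup's state, so for C2, C3 the derived state is '0', and for the remaining characters it is '1'.
C1 (derived state '1') is shared by T and W — a synapomorphy uniting that clade.
C2 (derived state '0') is shared by F and R — a synapomorphy uniting that clade.
Only T, W, and X show the derived state '0' for C3, supporting them as a clade.
C4 (derived state '1') is unique to W (autapomorphy; uninformative for grouping).
Most parsimonious ingroup topology: ((F,R),((W,T),X)).
W and T share a more recent common ancestor with each other than either does with R, so R is the least closely related of the three.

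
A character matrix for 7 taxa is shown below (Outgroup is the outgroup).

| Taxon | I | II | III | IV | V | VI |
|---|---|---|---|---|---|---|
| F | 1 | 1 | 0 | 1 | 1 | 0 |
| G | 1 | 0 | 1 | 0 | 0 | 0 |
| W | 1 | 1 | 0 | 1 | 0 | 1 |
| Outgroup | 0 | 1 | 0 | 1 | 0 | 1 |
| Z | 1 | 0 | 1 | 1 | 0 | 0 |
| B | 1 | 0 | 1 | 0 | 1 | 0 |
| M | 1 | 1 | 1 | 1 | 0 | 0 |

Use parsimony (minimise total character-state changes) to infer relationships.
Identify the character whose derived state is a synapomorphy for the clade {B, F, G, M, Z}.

VI

Character polarity is set by the outgroup: the derived state is whichever differs from the outgroup's state, so for II, IV, VI the derived state is '0', and for the remaining characters it is '1'.
I (derived state '1') is shared by all ingroup taxa — unites the whole ingroup.
II (derived state '0') is shared by B, G, and Z — a synapomorphy uniting that clade.
Only B, G, M, and Z show the derived state '1' for III, supporting them as a clade.
IV (derived state '0') is shared by B and G — a synapomorphy uniting that clade.
V (state '1') occurs in B and F but conflicts with the nesting implied by the other characters — most parsimoniously interpreted as homoplasy.
VI (derived state '0') is shared by B, F, G, M, and Z — a synapomorphy uniting that clade.
Most parsimonious ingroup topology: (((((G,B),Z),M),F),W).
The clade {B, F, G, M, Z} is supported by VI: its derived state '0' occurs in exactly those taxa and in no other taxon (including the outgroup).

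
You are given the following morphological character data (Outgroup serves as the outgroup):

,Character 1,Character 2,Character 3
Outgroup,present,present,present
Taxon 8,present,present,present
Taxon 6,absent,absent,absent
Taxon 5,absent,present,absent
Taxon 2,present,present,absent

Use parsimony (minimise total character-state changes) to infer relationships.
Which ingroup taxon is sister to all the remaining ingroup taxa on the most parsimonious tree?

Taxon 8

The outgroup has state 'present' for every character, so 'absent' is the derived state throughout.
Only Taxon 5 and Taxon 6 show the derived state 'absent' for Character 1, supporting them as a clade.
Character 2: derived state 'absent' in Taxon 6 only — an autapomorphy, so it tells us nothing about relationships among taxa.
Only Taxon 2, Taxon 5, and Taxon 6 show the derived state 'absent' for Character 3, supporting them as a clade.
Most parsimonious ingroup topology: (Taxon 8,((Taxon 6,Taxon 5),Taxon 2)).
Taxon 8 is sister to the clade containing all other ingroup taxa, so it is the earliest-diverging (most basal) ingroup lineage.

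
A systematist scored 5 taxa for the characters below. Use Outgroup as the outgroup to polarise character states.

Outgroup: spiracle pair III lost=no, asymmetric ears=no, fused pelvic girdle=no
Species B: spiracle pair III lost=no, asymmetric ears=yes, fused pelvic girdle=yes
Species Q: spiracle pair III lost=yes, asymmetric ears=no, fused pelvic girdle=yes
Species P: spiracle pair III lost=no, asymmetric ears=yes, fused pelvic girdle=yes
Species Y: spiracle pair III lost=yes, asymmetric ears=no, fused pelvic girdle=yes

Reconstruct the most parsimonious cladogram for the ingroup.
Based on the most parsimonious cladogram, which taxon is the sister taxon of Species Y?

The outgroup has state 'no' for every character, so 'yes' is the derived state throughout.
Only Species Q and Species Y show the derived state 'yes' for spiracle pair III lost, supporting them as a clade.
asymmetric ears (derived state 'yes') is shared by Species B and Species P — a synapomorphy uniting that clade.
All ingroup taxa share the derived state 'yes' for fused pelvic girdle; it defines the ingroup but does not resolve relationships within it.
Most parsimonious ingroup topology: ((Species B,Species P),(Species Q,Species Y)).
Species Y and Species Q form a cherry on this tree, so they are sister taxa.

Species Q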